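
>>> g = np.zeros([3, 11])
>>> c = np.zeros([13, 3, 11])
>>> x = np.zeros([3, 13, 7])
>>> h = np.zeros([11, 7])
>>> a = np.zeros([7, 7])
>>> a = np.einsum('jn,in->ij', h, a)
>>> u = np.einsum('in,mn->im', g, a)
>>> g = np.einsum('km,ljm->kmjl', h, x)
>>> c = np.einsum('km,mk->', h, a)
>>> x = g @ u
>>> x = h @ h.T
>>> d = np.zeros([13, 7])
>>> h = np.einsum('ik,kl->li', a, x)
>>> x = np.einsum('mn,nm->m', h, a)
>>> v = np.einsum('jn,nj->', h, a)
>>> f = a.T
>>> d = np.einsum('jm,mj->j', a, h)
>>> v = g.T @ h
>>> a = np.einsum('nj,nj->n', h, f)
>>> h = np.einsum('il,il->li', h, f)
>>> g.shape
(11, 7, 13, 3)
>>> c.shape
()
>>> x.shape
(11,)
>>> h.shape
(7, 11)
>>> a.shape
(11,)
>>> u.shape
(3, 7)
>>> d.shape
(7,)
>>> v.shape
(3, 13, 7, 7)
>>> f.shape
(11, 7)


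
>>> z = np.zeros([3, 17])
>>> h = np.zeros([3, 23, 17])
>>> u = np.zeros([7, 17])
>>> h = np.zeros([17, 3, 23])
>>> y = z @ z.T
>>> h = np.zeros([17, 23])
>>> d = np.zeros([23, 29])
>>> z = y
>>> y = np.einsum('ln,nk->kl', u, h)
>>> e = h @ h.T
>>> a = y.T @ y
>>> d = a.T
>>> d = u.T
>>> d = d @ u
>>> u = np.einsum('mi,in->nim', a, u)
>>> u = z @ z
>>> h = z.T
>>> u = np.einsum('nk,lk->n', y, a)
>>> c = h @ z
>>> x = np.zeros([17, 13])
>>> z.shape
(3, 3)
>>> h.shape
(3, 3)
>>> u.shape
(23,)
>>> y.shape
(23, 7)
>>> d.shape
(17, 17)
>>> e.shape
(17, 17)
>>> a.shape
(7, 7)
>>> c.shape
(3, 3)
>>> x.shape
(17, 13)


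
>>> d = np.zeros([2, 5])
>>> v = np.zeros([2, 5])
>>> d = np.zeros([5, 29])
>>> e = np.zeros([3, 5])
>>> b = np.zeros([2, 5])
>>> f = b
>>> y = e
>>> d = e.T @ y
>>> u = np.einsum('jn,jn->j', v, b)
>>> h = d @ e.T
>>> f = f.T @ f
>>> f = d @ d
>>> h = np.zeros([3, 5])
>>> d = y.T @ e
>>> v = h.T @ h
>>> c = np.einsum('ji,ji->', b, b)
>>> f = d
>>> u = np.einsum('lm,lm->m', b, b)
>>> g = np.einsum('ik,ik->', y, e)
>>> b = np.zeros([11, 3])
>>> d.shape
(5, 5)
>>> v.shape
(5, 5)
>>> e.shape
(3, 5)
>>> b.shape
(11, 3)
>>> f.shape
(5, 5)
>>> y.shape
(3, 5)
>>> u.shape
(5,)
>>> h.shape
(3, 5)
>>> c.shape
()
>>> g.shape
()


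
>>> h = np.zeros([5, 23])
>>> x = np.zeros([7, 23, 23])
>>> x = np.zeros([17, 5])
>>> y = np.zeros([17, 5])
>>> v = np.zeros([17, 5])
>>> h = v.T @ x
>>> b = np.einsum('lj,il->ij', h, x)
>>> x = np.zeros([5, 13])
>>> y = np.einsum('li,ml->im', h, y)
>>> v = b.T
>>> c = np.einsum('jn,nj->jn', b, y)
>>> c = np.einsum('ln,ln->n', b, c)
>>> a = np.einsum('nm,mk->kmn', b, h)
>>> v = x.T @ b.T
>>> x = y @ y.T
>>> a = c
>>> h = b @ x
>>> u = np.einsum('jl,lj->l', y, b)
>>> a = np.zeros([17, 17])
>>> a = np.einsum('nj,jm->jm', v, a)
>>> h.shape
(17, 5)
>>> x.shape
(5, 5)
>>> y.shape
(5, 17)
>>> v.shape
(13, 17)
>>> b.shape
(17, 5)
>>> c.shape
(5,)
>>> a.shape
(17, 17)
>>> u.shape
(17,)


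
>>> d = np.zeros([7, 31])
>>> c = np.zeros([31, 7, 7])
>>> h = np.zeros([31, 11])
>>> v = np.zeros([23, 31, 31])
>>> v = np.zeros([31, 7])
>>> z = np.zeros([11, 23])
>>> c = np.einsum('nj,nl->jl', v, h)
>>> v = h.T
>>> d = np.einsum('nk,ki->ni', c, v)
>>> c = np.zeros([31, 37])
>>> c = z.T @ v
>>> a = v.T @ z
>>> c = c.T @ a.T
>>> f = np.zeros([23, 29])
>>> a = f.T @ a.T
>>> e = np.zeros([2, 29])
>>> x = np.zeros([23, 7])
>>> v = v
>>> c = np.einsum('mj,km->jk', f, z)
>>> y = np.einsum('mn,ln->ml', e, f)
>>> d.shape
(7, 31)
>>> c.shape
(29, 11)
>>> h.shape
(31, 11)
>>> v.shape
(11, 31)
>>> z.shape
(11, 23)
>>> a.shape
(29, 31)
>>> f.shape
(23, 29)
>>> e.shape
(2, 29)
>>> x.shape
(23, 7)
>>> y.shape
(2, 23)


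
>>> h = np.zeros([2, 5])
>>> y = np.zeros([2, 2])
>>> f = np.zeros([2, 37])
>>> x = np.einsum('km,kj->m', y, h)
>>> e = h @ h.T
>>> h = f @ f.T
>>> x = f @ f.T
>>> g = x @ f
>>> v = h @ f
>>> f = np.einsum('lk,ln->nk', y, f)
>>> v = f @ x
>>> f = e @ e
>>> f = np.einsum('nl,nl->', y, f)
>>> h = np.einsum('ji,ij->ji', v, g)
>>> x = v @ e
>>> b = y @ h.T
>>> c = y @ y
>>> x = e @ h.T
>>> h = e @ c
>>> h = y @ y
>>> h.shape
(2, 2)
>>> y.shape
(2, 2)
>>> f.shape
()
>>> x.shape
(2, 37)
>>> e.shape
(2, 2)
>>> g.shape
(2, 37)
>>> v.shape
(37, 2)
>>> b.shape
(2, 37)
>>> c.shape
(2, 2)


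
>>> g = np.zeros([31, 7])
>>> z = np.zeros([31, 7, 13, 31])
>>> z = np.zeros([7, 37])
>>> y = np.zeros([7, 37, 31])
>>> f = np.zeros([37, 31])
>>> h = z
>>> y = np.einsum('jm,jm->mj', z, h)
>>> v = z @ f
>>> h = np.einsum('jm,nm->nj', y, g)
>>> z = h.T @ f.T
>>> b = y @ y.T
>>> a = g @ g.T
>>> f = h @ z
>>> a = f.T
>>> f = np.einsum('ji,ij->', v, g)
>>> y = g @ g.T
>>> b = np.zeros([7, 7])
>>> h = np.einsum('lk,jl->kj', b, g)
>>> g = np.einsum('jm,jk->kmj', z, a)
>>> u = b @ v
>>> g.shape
(31, 37, 37)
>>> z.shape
(37, 37)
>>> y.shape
(31, 31)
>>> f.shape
()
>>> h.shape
(7, 31)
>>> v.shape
(7, 31)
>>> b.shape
(7, 7)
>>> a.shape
(37, 31)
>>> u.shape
(7, 31)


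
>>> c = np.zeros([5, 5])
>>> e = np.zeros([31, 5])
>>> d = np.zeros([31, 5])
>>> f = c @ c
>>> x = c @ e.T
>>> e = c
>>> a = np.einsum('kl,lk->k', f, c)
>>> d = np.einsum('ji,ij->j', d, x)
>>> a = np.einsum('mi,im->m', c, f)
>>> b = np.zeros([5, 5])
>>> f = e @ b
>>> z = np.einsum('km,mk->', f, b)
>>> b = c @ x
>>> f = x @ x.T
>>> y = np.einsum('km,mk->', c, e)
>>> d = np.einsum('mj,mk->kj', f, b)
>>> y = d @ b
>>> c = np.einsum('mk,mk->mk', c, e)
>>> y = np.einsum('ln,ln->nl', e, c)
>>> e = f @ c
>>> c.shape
(5, 5)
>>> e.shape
(5, 5)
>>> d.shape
(31, 5)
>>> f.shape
(5, 5)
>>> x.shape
(5, 31)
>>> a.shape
(5,)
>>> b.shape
(5, 31)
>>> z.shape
()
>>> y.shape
(5, 5)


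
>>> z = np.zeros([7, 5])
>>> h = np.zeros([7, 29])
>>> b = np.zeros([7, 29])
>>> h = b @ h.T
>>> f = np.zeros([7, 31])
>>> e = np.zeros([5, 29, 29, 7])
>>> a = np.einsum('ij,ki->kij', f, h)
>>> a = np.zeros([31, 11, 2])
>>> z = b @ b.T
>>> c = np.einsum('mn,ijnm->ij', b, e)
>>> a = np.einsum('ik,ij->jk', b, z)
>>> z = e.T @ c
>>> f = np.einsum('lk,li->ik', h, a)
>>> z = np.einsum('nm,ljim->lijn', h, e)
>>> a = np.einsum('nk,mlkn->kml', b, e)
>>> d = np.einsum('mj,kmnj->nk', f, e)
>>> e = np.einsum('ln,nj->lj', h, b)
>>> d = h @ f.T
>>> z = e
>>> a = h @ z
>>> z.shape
(7, 29)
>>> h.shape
(7, 7)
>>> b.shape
(7, 29)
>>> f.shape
(29, 7)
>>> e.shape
(7, 29)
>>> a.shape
(7, 29)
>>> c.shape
(5, 29)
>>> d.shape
(7, 29)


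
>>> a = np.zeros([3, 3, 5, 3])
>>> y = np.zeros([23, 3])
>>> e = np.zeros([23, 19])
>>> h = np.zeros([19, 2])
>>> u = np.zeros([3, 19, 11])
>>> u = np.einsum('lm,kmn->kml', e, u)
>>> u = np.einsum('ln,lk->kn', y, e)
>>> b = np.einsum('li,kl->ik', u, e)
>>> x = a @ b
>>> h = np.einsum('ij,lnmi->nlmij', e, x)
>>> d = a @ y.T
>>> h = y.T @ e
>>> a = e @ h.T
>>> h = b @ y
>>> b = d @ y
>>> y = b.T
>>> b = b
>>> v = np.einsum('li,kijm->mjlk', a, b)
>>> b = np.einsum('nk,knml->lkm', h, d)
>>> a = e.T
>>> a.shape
(19, 23)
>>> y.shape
(3, 5, 3, 3)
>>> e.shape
(23, 19)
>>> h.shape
(3, 3)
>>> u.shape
(19, 3)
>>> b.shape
(23, 3, 5)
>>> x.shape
(3, 3, 5, 23)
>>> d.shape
(3, 3, 5, 23)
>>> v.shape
(3, 5, 23, 3)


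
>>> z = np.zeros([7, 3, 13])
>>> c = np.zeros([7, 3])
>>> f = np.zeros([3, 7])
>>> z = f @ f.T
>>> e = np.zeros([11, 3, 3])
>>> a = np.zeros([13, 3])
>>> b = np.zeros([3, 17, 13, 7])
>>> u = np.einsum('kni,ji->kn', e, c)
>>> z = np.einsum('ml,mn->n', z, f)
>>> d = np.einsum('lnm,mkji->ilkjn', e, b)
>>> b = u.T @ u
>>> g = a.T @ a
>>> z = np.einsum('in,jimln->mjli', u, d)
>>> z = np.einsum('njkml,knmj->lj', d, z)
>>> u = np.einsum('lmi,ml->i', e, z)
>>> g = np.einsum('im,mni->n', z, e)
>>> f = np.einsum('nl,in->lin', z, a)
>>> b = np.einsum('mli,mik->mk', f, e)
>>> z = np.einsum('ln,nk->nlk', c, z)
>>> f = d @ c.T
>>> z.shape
(3, 7, 11)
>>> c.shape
(7, 3)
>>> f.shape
(7, 11, 17, 13, 7)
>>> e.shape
(11, 3, 3)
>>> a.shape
(13, 3)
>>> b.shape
(11, 3)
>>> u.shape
(3,)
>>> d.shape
(7, 11, 17, 13, 3)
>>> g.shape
(3,)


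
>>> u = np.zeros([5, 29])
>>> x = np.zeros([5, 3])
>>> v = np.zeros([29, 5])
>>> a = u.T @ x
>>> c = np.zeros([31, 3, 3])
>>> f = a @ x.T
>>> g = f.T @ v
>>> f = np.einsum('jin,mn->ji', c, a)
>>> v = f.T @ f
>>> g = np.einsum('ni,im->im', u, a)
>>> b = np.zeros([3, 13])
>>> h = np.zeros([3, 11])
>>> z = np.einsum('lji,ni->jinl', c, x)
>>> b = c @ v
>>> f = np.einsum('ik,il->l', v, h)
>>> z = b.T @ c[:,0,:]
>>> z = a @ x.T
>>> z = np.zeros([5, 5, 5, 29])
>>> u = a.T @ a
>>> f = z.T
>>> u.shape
(3, 3)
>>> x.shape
(5, 3)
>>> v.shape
(3, 3)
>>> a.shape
(29, 3)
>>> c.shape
(31, 3, 3)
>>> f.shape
(29, 5, 5, 5)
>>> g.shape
(29, 3)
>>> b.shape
(31, 3, 3)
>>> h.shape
(3, 11)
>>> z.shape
(5, 5, 5, 29)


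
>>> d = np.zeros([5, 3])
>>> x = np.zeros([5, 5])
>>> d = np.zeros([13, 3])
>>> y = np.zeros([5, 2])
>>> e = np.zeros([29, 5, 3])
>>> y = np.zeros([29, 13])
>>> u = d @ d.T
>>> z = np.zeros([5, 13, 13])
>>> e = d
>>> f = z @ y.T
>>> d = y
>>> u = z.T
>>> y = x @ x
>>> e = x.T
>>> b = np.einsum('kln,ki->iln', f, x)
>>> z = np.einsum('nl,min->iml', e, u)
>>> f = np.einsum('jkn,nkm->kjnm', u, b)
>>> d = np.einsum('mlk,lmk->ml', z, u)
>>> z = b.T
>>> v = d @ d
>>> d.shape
(13, 13)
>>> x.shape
(5, 5)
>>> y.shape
(5, 5)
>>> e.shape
(5, 5)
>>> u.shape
(13, 13, 5)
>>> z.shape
(29, 13, 5)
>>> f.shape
(13, 13, 5, 29)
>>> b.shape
(5, 13, 29)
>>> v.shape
(13, 13)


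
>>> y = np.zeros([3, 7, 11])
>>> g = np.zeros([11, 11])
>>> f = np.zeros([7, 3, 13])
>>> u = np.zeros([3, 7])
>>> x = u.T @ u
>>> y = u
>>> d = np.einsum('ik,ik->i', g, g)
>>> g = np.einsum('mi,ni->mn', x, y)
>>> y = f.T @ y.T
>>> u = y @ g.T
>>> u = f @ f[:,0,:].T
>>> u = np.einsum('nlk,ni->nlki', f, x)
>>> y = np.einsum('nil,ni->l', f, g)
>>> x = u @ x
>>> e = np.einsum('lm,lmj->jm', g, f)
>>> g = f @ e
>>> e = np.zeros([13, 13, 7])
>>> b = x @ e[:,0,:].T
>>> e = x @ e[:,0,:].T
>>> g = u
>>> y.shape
(13,)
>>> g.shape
(7, 3, 13, 7)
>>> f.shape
(7, 3, 13)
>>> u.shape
(7, 3, 13, 7)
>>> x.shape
(7, 3, 13, 7)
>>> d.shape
(11,)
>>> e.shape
(7, 3, 13, 13)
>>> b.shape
(7, 3, 13, 13)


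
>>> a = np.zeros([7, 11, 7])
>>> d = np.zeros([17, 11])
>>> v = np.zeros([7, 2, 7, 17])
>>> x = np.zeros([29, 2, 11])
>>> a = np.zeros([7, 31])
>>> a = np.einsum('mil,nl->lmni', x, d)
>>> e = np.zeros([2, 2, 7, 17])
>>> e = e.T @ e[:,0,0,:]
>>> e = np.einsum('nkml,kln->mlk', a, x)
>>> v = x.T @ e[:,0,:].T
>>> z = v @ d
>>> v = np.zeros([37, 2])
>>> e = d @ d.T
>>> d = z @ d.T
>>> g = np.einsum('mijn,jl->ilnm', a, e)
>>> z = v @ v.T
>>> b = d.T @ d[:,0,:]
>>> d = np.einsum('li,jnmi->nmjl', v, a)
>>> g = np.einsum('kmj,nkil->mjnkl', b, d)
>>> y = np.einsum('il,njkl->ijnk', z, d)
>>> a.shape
(11, 29, 17, 2)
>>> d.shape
(29, 17, 11, 37)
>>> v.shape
(37, 2)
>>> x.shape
(29, 2, 11)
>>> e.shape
(17, 17)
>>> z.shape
(37, 37)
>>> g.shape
(2, 17, 29, 17, 37)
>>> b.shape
(17, 2, 17)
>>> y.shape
(37, 17, 29, 11)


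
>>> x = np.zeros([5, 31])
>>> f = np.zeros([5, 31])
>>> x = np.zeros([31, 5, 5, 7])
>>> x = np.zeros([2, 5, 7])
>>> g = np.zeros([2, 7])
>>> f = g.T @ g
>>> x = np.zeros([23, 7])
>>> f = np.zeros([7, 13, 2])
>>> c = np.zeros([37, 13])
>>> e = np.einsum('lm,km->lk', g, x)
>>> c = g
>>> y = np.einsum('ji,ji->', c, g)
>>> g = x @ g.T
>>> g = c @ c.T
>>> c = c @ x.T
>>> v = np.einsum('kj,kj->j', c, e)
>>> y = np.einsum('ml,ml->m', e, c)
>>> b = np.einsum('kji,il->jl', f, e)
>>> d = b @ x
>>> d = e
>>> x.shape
(23, 7)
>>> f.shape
(7, 13, 2)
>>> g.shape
(2, 2)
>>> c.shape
(2, 23)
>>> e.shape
(2, 23)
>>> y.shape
(2,)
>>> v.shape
(23,)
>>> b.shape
(13, 23)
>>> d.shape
(2, 23)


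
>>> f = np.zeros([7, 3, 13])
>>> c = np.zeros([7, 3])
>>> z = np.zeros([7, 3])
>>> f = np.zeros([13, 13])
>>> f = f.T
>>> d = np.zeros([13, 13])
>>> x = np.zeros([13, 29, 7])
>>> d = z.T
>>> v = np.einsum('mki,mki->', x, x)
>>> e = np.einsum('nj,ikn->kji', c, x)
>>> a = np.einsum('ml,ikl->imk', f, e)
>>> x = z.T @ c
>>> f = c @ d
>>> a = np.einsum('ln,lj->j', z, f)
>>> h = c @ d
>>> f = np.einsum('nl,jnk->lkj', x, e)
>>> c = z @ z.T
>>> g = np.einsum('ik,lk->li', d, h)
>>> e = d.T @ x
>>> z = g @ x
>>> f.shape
(3, 13, 29)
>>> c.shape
(7, 7)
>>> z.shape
(7, 3)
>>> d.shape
(3, 7)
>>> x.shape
(3, 3)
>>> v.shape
()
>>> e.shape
(7, 3)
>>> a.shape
(7,)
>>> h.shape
(7, 7)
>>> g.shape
(7, 3)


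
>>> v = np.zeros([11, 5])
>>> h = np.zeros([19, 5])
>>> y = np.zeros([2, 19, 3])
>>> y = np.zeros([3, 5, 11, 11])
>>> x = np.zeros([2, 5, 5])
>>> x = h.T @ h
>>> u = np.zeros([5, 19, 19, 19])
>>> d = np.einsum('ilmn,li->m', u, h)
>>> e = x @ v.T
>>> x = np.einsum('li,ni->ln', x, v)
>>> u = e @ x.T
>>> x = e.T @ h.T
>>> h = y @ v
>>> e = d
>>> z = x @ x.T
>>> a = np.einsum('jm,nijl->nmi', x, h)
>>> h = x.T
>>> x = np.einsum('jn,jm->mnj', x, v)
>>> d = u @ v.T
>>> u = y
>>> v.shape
(11, 5)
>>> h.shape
(19, 11)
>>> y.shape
(3, 5, 11, 11)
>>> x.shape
(5, 19, 11)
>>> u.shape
(3, 5, 11, 11)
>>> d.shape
(5, 11)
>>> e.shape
(19,)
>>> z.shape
(11, 11)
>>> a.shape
(3, 19, 5)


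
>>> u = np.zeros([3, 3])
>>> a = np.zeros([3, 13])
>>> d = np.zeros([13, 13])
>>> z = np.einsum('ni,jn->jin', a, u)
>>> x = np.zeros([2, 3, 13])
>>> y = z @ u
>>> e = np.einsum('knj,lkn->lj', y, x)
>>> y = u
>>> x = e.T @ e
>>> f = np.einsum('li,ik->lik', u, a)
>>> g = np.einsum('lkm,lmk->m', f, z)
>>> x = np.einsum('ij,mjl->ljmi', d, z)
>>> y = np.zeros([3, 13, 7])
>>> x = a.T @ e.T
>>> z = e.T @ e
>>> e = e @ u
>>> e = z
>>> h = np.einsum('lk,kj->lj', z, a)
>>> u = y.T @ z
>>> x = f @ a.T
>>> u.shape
(7, 13, 3)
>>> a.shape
(3, 13)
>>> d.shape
(13, 13)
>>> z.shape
(3, 3)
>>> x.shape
(3, 3, 3)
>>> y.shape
(3, 13, 7)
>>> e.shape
(3, 3)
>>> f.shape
(3, 3, 13)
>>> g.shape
(13,)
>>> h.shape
(3, 13)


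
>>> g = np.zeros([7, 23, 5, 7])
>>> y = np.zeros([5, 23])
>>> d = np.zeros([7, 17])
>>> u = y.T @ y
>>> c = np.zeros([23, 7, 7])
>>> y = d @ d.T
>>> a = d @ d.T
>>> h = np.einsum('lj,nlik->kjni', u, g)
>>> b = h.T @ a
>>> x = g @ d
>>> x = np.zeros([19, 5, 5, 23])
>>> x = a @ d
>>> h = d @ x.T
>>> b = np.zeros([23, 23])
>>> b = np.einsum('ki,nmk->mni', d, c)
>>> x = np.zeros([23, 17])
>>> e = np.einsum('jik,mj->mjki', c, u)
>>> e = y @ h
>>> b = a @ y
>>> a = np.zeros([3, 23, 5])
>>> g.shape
(7, 23, 5, 7)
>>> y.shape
(7, 7)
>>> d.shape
(7, 17)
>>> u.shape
(23, 23)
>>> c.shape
(23, 7, 7)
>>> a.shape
(3, 23, 5)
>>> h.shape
(7, 7)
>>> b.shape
(7, 7)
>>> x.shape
(23, 17)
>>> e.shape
(7, 7)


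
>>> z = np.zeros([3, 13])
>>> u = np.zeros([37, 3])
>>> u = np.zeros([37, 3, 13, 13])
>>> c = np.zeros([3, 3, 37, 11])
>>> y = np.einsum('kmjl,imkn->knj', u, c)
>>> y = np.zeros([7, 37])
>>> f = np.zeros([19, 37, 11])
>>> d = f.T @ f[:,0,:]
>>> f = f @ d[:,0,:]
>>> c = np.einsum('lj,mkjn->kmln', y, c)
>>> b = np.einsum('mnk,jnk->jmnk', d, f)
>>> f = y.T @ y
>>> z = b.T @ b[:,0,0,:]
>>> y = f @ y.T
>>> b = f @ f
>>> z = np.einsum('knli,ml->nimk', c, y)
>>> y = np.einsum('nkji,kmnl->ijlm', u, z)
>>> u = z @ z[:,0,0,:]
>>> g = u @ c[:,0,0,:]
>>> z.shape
(3, 11, 37, 3)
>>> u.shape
(3, 11, 37, 3)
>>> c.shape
(3, 3, 7, 11)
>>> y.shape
(13, 13, 3, 11)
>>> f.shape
(37, 37)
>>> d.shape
(11, 37, 11)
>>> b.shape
(37, 37)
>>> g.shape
(3, 11, 37, 11)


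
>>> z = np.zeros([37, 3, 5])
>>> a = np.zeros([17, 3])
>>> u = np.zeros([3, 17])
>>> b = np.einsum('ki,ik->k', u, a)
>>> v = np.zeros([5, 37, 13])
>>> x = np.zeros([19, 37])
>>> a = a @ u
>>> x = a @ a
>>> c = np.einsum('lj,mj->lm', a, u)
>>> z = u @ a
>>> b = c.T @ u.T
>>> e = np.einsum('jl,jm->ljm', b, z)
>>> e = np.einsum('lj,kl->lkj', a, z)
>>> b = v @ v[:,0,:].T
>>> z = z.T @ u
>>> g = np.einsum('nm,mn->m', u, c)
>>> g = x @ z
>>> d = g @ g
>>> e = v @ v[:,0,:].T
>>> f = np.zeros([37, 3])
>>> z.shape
(17, 17)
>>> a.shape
(17, 17)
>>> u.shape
(3, 17)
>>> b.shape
(5, 37, 5)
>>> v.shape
(5, 37, 13)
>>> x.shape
(17, 17)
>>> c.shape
(17, 3)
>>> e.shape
(5, 37, 5)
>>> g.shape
(17, 17)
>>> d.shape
(17, 17)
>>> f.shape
(37, 3)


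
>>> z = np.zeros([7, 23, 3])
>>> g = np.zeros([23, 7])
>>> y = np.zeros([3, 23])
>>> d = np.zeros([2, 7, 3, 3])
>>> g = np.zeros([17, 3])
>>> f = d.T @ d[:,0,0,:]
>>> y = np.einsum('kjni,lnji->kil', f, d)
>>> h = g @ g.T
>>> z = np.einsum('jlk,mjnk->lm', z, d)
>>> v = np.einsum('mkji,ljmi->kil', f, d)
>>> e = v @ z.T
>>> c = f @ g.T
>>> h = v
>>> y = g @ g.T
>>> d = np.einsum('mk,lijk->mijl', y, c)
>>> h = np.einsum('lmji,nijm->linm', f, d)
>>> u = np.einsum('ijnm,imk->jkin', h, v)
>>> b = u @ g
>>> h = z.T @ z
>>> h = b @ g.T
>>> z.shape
(23, 2)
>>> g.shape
(17, 3)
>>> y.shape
(17, 17)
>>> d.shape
(17, 3, 7, 3)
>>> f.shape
(3, 3, 7, 3)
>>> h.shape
(3, 2, 3, 17)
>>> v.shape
(3, 3, 2)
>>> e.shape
(3, 3, 23)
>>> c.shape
(3, 3, 7, 17)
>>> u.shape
(3, 2, 3, 17)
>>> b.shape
(3, 2, 3, 3)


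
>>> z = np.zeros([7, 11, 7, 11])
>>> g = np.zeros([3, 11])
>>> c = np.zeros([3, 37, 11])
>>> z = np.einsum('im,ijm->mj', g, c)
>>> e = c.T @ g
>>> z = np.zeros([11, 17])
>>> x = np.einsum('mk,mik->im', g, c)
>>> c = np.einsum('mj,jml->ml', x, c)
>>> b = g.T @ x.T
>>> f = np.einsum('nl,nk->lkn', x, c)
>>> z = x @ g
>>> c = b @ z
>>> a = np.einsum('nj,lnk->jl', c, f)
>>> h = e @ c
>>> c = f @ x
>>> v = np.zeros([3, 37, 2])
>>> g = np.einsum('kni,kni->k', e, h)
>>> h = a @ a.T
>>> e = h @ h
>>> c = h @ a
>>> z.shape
(37, 11)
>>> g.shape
(11,)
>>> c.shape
(11, 3)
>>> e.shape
(11, 11)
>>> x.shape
(37, 3)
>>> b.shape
(11, 37)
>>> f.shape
(3, 11, 37)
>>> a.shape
(11, 3)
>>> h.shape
(11, 11)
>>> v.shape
(3, 37, 2)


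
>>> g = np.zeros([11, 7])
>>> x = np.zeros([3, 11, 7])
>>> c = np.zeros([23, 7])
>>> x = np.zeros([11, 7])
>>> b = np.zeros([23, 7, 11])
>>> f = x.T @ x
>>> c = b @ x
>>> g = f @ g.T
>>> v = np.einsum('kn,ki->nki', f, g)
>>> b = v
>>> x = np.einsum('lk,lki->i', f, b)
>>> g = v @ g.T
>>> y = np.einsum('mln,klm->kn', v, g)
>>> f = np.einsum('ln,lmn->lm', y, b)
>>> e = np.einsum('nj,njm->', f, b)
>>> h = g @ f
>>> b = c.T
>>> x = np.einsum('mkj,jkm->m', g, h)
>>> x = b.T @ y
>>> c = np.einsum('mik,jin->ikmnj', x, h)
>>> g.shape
(7, 7, 7)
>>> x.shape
(23, 7, 11)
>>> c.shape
(7, 11, 23, 7, 7)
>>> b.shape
(7, 7, 23)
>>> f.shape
(7, 7)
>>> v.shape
(7, 7, 11)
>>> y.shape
(7, 11)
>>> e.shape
()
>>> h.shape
(7, 7, 7)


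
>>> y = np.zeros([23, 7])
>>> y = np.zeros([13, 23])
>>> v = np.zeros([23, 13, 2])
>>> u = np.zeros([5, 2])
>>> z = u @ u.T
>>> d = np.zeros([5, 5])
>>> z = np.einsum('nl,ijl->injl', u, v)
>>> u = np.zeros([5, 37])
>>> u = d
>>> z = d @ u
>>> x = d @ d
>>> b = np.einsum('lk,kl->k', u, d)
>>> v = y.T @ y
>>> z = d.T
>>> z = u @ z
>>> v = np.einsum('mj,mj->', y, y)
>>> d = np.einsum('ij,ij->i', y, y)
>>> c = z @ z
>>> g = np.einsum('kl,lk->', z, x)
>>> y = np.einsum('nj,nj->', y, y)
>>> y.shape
()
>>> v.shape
()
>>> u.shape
(5, 5)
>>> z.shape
(5, 5)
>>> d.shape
(13,)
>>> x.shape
(5, 5)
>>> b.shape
(5,)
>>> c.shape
(5, 5)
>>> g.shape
()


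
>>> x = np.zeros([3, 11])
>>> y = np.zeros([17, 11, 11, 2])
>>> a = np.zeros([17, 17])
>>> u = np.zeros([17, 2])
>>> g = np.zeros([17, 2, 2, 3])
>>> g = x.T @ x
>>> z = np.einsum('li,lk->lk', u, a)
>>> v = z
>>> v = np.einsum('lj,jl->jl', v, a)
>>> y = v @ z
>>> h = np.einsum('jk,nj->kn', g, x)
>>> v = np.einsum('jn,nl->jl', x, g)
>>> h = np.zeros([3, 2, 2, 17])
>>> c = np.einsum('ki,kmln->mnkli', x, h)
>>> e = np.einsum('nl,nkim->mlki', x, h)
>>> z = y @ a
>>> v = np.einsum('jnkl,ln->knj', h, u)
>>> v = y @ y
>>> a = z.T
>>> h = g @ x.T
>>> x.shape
(3, 11)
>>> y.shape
(17, 17)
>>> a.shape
(17, 17)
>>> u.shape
(17, 2)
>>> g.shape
(11, 11)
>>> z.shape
(17, 17)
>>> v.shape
(17, 17)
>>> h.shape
(11, 3)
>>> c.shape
(2, 17, 3, 2, 11)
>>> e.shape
(17, 11, 2, 2)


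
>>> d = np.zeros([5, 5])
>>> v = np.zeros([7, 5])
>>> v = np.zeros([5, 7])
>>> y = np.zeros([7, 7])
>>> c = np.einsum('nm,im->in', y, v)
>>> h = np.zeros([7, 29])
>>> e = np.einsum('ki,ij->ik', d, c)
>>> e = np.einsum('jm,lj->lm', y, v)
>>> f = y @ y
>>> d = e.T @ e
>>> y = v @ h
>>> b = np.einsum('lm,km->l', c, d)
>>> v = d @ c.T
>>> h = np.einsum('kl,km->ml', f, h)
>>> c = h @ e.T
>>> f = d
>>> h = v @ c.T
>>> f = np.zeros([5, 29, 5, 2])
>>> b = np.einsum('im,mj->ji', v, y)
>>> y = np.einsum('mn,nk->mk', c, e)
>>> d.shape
(7, 7)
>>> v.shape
(7, 5)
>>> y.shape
(29, 7)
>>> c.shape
(29, 5)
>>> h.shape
(7, 29)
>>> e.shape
(5, 7)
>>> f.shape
(5, 29, 5, 2)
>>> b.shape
(29, 7)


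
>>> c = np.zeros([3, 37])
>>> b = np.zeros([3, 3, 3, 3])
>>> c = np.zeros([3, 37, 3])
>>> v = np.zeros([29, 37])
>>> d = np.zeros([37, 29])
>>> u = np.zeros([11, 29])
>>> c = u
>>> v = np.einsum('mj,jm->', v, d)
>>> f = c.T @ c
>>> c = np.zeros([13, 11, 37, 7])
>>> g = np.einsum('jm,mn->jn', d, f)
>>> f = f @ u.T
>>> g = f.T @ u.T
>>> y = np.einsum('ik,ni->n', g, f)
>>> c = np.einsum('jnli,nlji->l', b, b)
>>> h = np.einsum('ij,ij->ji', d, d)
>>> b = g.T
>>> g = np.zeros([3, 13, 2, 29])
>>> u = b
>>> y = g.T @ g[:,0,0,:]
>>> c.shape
(3,)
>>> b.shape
(11, 11)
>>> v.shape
()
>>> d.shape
(37, 29)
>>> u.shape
(11, 11)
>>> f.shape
(29, 11)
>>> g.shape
(3, 13, 2, 29)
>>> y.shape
(29, 2, 13, 29)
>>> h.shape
(29, 37)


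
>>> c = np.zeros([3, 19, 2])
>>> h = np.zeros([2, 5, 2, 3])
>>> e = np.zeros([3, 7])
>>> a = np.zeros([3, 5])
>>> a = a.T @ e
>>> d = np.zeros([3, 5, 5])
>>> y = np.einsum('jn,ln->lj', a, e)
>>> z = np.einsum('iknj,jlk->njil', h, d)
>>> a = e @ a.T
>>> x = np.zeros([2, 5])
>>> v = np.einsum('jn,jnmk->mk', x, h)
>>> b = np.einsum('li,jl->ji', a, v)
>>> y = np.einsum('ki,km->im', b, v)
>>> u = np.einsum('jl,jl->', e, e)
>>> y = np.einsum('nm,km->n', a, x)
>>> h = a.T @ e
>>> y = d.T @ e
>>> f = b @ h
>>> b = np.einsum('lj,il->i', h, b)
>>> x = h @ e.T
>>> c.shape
(3, 19, 2)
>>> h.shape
(5, 7)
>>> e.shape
(3, 7)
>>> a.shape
(3, 5)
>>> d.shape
(3, 5, 5)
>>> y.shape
(5, 5, 7)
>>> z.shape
(2, 3, 2, 5)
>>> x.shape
(5, 3)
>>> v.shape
(2, 3)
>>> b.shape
(2,)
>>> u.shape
()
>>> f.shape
(2, 7)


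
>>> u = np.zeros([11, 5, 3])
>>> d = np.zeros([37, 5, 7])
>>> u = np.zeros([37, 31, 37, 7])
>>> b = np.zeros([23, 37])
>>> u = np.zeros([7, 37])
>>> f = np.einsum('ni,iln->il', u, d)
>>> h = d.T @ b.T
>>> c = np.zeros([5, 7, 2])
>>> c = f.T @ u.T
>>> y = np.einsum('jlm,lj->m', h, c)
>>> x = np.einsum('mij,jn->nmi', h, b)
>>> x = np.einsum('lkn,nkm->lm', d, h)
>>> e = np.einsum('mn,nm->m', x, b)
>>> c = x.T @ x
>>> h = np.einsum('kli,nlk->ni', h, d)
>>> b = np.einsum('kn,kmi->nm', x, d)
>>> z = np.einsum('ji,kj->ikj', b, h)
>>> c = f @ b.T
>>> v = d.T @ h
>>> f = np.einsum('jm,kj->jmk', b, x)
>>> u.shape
(7, 37)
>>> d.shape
(37, 5, 7)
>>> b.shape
(23, 5)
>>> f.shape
(23, 5, 37)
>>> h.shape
(37, 23)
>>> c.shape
(37, 23)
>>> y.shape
(23,)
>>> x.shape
(37, 23)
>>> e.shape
(37,)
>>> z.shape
(5, 37, 23)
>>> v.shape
(7, 5, 23)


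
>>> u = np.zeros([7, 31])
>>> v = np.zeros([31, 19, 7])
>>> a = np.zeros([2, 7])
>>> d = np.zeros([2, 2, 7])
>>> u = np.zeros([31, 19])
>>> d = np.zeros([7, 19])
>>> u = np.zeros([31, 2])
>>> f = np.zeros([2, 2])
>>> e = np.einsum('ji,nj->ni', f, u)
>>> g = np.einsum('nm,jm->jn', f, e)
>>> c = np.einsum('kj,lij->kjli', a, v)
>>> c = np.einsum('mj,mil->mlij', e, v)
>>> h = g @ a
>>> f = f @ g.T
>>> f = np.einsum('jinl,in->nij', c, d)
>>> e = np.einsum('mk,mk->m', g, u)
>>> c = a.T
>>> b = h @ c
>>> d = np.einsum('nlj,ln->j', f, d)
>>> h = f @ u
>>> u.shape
(31, 2)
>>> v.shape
(31, 19, 7)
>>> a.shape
(2, 7)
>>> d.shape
(31,)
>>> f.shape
(19, 7, 31)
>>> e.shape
(31,)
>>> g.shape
(31, 2)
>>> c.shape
(7, 2)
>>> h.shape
(19, 7, 2)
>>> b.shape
(31, 2)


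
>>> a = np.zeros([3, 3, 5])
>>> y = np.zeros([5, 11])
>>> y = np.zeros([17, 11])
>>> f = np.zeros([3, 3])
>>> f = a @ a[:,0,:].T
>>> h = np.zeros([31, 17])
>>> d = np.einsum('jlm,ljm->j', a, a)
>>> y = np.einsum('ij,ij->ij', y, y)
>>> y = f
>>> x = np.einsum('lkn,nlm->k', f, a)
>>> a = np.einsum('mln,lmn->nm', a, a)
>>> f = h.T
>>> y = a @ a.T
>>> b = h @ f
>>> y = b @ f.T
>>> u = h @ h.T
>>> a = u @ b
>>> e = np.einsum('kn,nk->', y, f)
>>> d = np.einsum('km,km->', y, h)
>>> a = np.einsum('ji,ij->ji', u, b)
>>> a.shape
(31, 31)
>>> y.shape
(31, 17)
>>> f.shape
(17, 31)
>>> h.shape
(31, 17)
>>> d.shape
()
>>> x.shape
(3,)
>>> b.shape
(31, 31)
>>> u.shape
(31, 31)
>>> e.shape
()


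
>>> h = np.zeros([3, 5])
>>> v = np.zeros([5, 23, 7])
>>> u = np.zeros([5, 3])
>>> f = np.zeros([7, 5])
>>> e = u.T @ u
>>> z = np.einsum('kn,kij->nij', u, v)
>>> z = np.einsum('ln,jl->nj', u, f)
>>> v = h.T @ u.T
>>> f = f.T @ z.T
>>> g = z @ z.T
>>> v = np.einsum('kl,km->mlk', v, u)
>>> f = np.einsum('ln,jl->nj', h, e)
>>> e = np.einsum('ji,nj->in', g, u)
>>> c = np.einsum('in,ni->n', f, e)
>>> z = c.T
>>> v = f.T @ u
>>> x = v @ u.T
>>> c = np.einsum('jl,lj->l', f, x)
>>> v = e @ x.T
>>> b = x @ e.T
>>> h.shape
(3, 5)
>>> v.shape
(3, 3)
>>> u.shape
(5, 3)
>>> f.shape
(5, 3)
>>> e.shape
(3, 5)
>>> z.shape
(3,)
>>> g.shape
(3, 3)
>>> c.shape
(3,)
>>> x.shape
(3, 5)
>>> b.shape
(3, 3)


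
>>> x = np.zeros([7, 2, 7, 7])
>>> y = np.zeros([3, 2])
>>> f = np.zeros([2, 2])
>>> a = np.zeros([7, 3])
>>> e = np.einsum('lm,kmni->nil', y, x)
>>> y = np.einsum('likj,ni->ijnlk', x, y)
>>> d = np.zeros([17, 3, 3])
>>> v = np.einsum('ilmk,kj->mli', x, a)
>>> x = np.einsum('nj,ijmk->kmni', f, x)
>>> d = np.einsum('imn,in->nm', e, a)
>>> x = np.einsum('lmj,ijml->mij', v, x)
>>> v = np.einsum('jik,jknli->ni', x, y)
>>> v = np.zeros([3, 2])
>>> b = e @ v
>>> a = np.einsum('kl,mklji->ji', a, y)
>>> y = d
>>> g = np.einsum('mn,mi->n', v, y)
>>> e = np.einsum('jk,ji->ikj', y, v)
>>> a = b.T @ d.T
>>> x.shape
(2, 7, 7)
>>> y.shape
(3, 7)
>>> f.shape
(2, 2)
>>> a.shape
(2, 7, 3)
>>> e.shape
(2, 7, 3)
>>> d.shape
(3, 7)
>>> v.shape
(3, 2)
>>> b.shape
(7, 7, 2)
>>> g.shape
(2,)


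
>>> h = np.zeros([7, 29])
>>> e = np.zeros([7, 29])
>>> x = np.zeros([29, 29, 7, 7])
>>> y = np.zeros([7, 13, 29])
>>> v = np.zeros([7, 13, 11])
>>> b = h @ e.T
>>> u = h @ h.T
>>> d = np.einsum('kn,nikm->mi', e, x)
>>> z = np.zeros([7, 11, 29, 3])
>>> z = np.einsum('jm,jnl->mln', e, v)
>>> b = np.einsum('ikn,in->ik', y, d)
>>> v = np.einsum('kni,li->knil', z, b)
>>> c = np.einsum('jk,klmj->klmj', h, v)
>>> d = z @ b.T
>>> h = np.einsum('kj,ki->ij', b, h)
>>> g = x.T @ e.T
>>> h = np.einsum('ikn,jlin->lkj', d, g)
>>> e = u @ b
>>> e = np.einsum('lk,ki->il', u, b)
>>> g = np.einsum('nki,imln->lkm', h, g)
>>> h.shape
(7, 11, 7)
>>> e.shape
(13, 7)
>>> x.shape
(29, 29, 7, 7)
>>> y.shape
(7, 13, 29)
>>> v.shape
(29, 11, 13, 7)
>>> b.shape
(7, 13)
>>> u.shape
(7, 7)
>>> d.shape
(29, 11, 7)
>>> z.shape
(29, 11, 13)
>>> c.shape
(29, 11, 13, 7)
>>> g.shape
(29, 11, 7)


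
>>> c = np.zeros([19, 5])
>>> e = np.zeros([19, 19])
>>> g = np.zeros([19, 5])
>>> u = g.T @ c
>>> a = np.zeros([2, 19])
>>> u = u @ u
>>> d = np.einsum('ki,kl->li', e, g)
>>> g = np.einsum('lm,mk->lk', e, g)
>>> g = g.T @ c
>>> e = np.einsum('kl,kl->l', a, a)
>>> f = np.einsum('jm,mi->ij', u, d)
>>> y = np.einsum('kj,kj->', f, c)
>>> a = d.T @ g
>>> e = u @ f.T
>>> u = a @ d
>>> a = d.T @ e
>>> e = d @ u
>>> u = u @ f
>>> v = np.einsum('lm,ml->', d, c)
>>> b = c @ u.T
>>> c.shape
(19, 5)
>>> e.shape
(5, 19)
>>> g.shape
(5, 5)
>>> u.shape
(19, 5)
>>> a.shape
(19, 19)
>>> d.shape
(5, 19)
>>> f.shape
(19, 5)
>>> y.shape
()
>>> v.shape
()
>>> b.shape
(19, 19)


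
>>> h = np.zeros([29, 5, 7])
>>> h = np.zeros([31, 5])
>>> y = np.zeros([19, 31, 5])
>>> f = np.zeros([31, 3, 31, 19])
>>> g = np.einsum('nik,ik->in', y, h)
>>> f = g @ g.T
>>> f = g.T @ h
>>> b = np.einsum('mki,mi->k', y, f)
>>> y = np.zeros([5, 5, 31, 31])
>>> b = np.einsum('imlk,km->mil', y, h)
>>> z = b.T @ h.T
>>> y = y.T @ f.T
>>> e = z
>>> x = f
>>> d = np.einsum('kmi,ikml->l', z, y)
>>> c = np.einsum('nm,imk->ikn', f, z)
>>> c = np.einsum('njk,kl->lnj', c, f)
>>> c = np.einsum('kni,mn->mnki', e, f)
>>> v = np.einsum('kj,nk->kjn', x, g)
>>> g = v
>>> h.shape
(31, 5)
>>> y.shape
(31, 31, 5, 19)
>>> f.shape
(19, 5)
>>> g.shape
(19, 5, 31)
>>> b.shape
(5, 5, 31)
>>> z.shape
(31, 5, 31)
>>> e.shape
(31, 5, 31)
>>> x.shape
(19, 5)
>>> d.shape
(19,)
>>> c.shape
(19, 5, 31, 31)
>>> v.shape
(19, 5, 31)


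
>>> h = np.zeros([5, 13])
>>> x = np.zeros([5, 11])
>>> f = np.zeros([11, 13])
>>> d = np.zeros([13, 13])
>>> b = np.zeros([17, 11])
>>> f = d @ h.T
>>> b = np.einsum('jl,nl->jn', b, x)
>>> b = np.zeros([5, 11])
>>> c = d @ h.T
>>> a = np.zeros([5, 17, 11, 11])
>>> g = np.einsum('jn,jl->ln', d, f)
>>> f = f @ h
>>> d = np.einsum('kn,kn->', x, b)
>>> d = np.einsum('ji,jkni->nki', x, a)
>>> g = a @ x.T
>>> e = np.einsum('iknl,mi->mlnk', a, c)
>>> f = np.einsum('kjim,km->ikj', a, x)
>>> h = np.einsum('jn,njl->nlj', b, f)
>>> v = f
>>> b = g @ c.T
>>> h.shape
(11, 17, 5)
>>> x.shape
(5, 11)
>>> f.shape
(11, 5, 17)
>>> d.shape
(11, 17, 11)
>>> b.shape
(5, 17, 11, 13)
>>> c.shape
(13, 5)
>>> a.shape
(5, 17, 11, 11)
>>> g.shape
(5, 17, 11, 5)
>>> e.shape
(13, 11, 11, 17)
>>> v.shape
(11, 5, 17)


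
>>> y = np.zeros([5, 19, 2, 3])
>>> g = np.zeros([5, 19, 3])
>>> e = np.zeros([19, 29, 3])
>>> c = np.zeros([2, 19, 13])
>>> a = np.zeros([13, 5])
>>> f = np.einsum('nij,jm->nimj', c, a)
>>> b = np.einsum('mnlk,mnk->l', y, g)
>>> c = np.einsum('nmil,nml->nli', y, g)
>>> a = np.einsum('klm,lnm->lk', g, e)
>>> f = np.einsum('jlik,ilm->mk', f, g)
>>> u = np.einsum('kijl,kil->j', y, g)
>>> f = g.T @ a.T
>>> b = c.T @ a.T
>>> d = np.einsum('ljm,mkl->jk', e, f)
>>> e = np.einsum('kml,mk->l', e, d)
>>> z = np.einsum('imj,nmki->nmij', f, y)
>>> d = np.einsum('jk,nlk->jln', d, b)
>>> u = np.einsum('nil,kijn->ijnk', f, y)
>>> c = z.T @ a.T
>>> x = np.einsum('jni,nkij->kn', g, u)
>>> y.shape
(5, 19, 2, 3)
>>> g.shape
(5, 19, 3)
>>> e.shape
(3,)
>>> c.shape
(19, 3, 19, 19)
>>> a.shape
(19, 5)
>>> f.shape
(3, 19, 19)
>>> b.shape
(2, 3, 19)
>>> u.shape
(19, 2, 3, 5)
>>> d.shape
(29, 3, 2)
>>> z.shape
(5, 19, 3, 19)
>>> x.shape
(2, 19)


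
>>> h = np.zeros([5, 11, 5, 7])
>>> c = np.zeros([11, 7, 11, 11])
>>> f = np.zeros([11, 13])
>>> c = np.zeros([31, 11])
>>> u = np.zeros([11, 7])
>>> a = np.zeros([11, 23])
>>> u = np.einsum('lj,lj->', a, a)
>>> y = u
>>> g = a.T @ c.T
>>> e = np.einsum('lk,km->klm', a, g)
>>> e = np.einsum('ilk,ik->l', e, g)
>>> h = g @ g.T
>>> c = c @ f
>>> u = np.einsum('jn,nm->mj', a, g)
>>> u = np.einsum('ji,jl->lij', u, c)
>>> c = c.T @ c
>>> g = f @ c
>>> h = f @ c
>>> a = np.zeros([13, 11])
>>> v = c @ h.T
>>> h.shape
(11, 13)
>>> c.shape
(13, 13)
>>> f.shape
(11, 13)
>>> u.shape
(13, 11, 31)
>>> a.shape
(13, 11)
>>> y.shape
()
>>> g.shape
(11, 13)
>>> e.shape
(11,)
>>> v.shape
(13, 11)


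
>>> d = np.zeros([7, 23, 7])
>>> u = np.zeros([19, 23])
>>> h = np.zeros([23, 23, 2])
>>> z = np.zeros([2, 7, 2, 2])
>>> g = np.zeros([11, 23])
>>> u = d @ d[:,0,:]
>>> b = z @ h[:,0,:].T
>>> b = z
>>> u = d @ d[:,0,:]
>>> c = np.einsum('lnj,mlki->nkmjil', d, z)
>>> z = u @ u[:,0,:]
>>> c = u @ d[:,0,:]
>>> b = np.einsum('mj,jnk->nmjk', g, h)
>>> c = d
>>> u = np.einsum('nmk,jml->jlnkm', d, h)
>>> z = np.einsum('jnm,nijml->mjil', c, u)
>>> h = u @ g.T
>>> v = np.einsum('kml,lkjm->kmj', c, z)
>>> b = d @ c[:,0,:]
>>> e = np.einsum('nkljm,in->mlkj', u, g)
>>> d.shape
(7, 23, 7)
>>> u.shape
(23, 2, 7, 7, 23)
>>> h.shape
(23, 2, 7, 7, 11)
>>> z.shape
(7, 7, 2, 23)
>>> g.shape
(11, 23)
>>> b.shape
(7, 23, 7)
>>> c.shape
(7, 23, 7)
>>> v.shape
(7, 23, 2)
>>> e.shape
(23, 7, 2, 7)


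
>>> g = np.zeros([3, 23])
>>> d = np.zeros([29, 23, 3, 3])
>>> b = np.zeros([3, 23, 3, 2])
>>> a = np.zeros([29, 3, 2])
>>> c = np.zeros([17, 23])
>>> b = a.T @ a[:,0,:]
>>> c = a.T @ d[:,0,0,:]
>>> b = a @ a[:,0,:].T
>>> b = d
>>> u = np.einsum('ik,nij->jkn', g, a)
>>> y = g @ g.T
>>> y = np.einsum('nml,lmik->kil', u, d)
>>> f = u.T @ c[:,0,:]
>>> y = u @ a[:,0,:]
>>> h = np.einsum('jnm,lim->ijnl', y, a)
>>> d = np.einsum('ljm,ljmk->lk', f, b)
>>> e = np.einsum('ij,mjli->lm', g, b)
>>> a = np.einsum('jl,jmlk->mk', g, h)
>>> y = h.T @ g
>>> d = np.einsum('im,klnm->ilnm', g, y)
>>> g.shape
(3, 23)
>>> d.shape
(3, 23, 2, 23)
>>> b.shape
(29, 23, 3, 3)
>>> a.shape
(2, 29)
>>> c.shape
(2, 3, 3)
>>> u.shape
(2, 23, 29)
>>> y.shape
(29, 23, 2, 23)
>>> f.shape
(29, 23, 3)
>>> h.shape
(3, 2, 23, 29)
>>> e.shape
(3, 29)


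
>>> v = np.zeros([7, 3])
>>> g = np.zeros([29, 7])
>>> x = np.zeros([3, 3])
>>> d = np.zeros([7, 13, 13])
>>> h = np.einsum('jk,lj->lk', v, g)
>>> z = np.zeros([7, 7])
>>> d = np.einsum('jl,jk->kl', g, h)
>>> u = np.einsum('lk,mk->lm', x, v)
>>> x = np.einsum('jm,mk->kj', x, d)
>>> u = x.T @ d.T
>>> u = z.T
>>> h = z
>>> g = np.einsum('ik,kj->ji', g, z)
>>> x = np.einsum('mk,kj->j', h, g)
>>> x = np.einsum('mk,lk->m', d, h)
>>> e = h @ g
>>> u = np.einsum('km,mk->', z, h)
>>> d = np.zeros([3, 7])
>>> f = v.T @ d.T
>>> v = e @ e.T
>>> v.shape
(7, 7)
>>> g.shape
(7, 29)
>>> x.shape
(3,)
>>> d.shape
(3, 7)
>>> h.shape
(7, 7)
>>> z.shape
(7, 7)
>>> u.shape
()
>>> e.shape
(7, 29)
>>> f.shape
(3, 3)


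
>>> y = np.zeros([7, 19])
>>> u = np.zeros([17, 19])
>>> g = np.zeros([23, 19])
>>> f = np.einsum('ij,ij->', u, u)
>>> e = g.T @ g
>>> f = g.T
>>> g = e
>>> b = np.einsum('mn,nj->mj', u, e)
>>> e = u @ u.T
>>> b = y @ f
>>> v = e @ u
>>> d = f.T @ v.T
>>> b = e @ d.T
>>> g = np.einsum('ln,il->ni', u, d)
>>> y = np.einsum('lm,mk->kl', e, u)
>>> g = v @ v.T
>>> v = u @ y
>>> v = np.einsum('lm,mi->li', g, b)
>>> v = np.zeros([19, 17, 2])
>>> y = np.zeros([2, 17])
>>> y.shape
(2, 17)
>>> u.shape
(17, 19)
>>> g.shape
(17, 17)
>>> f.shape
(19, 23)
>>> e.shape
(17, 17)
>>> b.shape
(17, 23)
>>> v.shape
(19, 17, 2)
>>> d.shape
(23, 17)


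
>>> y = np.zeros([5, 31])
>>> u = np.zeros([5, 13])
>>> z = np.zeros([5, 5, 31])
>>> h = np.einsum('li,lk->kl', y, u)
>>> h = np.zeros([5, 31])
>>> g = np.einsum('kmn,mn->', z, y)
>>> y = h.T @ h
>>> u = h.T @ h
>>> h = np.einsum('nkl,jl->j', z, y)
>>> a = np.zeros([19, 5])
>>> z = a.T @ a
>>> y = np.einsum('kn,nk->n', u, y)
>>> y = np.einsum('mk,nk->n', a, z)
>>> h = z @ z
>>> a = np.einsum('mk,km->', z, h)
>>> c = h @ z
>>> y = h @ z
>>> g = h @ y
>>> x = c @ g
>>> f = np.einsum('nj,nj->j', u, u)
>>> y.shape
(5, 5)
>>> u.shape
(31, 31)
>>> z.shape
(5, 5)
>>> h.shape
(5, 5)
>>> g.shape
(5, 5)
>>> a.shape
()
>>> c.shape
(5, 5)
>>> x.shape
(5, 5)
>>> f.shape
(31,)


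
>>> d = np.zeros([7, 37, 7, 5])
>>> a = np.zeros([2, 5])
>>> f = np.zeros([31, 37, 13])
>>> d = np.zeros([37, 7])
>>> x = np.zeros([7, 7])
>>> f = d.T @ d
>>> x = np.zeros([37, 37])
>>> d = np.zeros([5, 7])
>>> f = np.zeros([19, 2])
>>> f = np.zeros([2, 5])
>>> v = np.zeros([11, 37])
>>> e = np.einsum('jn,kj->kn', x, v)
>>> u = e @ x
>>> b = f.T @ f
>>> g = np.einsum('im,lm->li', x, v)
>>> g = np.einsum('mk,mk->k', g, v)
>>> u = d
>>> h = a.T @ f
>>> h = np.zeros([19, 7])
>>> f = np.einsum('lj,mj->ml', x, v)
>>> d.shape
(5, 7)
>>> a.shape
(2, 5)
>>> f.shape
(11, 37)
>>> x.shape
(37, 37)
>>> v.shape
(11, 37)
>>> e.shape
(11, 37)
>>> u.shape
(5, 7)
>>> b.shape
(5, 5)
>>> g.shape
(37,)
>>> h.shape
(19, 7)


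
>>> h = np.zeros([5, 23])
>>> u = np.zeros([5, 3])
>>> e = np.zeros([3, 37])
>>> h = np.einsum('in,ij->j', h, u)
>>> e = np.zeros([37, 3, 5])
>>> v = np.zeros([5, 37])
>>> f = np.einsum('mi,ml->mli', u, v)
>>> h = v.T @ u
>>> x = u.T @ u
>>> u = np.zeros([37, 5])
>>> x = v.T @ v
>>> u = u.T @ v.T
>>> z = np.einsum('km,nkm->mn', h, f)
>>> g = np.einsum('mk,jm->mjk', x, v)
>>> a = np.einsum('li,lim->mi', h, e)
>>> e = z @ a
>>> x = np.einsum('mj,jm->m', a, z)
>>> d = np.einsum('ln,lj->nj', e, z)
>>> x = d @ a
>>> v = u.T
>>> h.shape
(37, 3)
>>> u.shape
(5, 5)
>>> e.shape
(3, 3)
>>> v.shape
(5, 5)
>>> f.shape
(5, 37, 3)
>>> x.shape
(3, 3)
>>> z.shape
(3, 5)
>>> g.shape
(37, 5, 37)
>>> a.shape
(5, 3)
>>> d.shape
(3, 5)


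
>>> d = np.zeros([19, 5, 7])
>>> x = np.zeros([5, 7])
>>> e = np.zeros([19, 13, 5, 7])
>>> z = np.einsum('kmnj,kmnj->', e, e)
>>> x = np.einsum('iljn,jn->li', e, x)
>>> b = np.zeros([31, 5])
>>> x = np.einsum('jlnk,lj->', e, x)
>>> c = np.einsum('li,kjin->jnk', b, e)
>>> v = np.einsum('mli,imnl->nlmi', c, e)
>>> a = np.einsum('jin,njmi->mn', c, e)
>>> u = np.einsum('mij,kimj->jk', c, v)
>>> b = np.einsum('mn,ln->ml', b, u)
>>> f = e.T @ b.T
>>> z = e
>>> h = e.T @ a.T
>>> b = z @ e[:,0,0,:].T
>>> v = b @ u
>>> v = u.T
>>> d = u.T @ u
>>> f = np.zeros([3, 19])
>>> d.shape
(5, 5)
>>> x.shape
()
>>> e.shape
(19, 13, 5, 7)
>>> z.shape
(19, 13, 5, 7)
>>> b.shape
(19, 13, 5, 19)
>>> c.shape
(13, 7, 19)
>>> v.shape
(5, 19)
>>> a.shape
(5, 19)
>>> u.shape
(19, 5)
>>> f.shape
(3, 19)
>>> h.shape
(7, 5, 13, 5)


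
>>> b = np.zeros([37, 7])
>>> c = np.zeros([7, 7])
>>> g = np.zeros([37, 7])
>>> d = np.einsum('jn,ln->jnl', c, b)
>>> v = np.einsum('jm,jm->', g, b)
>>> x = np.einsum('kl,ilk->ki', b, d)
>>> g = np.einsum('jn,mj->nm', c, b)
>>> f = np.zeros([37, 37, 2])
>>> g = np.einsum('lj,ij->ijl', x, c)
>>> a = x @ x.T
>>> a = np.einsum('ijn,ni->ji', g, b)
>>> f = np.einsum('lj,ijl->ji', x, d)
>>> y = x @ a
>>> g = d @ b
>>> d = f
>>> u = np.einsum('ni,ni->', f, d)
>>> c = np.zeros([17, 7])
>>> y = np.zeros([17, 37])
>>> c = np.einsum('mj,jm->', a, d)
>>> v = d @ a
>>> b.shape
(37, 7)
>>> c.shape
()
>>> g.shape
(7, 7, 7)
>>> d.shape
(7, 7)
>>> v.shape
(7, 7)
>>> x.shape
(37, 7)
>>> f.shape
(7, 7)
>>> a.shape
(7, 7)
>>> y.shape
(17, 37)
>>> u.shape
()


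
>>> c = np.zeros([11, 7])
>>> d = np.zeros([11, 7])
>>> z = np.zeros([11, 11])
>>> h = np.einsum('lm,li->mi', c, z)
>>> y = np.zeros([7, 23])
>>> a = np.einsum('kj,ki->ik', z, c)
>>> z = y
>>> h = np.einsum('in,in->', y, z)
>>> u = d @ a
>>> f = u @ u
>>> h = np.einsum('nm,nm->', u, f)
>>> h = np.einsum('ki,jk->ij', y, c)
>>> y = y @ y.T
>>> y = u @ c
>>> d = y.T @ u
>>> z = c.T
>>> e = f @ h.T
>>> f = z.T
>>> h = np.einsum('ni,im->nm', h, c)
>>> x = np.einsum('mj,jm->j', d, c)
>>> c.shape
(11, 7)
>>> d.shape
(7, 11)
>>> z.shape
(7, 11)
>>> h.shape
(23, 7)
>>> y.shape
(11, 7)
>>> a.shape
(7, 11)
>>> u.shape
(11, 11)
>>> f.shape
(11, 7)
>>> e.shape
(11, 23)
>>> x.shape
(11,)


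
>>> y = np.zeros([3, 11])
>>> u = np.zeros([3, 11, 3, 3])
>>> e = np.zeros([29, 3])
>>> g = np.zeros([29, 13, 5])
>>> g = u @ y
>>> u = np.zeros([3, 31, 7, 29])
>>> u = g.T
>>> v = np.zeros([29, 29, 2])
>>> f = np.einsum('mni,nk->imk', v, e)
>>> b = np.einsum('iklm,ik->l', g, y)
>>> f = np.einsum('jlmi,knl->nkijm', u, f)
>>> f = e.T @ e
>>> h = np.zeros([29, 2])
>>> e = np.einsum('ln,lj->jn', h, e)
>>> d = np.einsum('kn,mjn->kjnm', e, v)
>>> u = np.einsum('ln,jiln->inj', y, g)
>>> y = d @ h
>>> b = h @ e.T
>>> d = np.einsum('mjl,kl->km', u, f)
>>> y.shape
(3, 29, 2, 2)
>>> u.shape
(11, 11, 3)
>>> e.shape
(3, 2)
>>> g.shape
(3, 11, 3, 11)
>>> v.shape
(29, 29, 2)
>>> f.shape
(3, 3)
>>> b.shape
(29, 3)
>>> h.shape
(29, 2)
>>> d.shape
(3, 11)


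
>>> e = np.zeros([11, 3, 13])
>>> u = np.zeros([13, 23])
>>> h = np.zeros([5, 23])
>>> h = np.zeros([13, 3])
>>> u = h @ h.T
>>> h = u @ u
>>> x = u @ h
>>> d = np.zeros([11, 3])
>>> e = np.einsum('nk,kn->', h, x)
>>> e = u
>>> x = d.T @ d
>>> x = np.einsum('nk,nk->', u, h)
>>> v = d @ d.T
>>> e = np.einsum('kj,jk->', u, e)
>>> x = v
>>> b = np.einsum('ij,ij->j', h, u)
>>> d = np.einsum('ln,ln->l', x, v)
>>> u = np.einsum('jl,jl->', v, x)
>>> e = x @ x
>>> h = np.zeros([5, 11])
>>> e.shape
(11, 11)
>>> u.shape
()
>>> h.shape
(5, 11)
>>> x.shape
(11, 11)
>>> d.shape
(11,)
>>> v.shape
(11, 11)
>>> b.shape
(13,)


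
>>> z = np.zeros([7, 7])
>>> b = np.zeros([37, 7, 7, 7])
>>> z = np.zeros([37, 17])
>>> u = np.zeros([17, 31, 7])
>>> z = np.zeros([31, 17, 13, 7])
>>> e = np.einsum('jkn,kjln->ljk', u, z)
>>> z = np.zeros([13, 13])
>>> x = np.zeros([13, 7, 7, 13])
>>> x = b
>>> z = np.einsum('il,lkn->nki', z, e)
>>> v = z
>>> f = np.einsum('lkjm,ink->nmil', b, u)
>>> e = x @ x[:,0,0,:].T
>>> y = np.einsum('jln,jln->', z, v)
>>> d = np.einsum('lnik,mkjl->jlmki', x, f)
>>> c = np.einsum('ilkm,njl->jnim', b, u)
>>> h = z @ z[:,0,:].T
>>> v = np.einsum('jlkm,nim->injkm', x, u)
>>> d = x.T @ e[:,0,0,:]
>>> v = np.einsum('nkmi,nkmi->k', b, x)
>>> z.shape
(31, 17, 13)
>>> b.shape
(37, 7, 7, 7)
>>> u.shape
(17, 31, 7)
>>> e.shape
(37, 7, 7, 37)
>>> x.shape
(37, 7, 7, 7)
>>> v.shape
(7,)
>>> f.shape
(31, 7, 17, 37)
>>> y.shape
()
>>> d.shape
(7, 7, 7, 37)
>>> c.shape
(31, 17, 37, 7)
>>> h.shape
(31, 17, 31)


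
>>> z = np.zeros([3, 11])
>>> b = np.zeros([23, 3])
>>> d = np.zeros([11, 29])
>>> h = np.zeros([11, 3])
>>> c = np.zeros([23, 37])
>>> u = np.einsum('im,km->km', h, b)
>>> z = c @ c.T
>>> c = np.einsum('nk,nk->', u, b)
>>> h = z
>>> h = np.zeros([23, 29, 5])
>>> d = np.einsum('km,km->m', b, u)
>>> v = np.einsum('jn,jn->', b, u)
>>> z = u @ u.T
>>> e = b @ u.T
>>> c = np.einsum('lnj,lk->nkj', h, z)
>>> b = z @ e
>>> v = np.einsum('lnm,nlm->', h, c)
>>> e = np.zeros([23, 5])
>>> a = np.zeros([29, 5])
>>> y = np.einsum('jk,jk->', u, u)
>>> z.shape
(23, 23)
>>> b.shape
(23, 23)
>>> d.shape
(3,)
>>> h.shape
(23, 29, 5)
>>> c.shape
(29, 23, 5)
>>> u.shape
(23, 3)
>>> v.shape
()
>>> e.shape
(23, 5)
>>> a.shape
(29, 5)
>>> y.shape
()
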